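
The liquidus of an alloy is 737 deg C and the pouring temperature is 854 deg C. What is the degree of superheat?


Formula: Superheat = T_pour - T_melt
Superheat = 854 - 737 = 117 deg C

Answer: 117 deg C


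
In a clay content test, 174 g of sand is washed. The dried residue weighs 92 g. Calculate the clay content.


Formula: Clay% = (W_total - W_washed) / W_total * 100
Clay mass = 174 - 92 = 82 g
Clay% = 82 / 174 * 100 = 47.1264%

Final answer: 47.1264%


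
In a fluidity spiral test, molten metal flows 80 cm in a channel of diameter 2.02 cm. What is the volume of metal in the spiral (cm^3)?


Formula: V = pi * (d/2)^2 * L  (cylinder volume)
Radius = 2.02/2 = 1.01 cm
V = pi * 1.01^2 * 80 = 256.3791 cm^3

Final answer: 256.3791 cm^3


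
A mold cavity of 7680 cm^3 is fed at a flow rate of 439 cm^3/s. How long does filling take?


Formula: t_fill = V_mold / Q_flow
t = 7680 cm^3 / 439 cm^3/s = 17.4943 s

Answer: 17.4943 s


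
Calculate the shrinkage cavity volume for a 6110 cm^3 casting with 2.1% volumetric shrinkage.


Formula: V_shrink = V_casting * shrinkage_pct / 100
V_shrink = 6110 cm^3 * 2.1 / 100 = 128.3100 cm^3

Final answer: 128.3100 cm^3


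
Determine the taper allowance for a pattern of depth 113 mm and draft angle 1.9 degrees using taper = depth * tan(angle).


Formula: taper = depth * tan(draft_angle)
tan(1.9 deg) = 0.0331734
taper = 113 mm * 0.0331734 = 3.7486 mm

Answer: 3.7486 mm


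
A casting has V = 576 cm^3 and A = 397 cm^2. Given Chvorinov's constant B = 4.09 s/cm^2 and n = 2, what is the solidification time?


Formula: t_s = B * (V/A)^n  (Chvorinov's rule, n=2)
Modulus M = V/A = 576/397 = 1.450882 cm
M^2 = 1.450882^2 = 2.105059 cm^2
t_s = 4.09 * 2.105059 = 8.6097 s

Answer: 8.6097 s


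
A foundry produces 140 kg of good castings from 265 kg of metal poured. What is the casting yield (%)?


Formula: Casting Yield = (W_good / W_total) * 100
Yield = (140 kg / 265 kg) * 100 = 52.8302%

52.8302%


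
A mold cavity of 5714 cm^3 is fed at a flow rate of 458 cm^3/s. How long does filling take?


Formula: t_fill = V_mold / Q_flow
t = 5714 cm^3 / 458 cm^3/s = 12.4760 s

Answer: 12.4760 s


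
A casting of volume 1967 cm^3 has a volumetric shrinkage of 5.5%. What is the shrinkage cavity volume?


Formula: V_shrink = V_casting * shrinkage_pct / 100
V_shrink = 1967 cm^3 * 5.5 / 100 = 108.1850 cm^3


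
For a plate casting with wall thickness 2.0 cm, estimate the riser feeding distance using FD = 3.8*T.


Formula: FD = 3.8 * T  (riser feeding-distance rule)
FD = 3.8 * 2.0 cm = 7.6000 cm

Answer: 7.6000 cm


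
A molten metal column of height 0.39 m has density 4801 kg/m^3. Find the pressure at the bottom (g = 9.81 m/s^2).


Formula: P = rho * g * h
rho * g = 4801 * 9.81 = 47097.81 N/m^3
P = 47097.81 * 0.39 = 18368.1459 Pa

Final answer: 18368.1459 Pa


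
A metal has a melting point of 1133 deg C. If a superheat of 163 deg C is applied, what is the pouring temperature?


Formula: T_pour = T_melt + Superheat
T_pour = 1133 + 163 = 1296 deg C

Answer: 1296 deg C


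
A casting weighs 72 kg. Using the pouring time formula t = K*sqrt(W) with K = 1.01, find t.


Formula: t = K * sqrt(W)
sqrt(W) = sqrt(72) = 8.48528
t = 1.01 * 8.48528 = 8.5701 s

8.5701 s


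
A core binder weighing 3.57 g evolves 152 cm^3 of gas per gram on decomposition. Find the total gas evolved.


Formula: V_gas = W_binder * gas_evolution_rate
V = 3.57 g * 152 cm^3/g = 542.6400 cm^3

Answer: 542.6400 cm^3


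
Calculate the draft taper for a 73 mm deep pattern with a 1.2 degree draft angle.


Formula: taper = depth * tan(draft_angle)
tan(1.2 deg) = 0.0209470
taper = 73 mm * 0.0209470 = 1.5291 mm

Answer: 1.5291 mm


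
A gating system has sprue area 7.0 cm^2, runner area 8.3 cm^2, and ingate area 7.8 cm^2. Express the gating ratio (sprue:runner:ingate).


Sprue:Runner:Ingate = 1 : 8.3/7.0 : 7.8/7.0 = 1:1.19:1.11

Answer: 1:1.19:1.11


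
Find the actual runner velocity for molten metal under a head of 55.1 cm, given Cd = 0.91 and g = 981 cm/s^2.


Formula: v = Cd * sqrt(2 * g * h)  (Torricelli with discharge coefficient)
2*g*h = 2 * 981 * 55.1 = 108106.2 cm^2/s^2
sqrt(108106.2) = 328.79507 cm/s
v = 0.91 * 328.79507 = 299.2035 cm/s

Answer: 299.2035 cm/s


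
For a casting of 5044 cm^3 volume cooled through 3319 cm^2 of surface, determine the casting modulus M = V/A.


Formula: Casting Modulus M = V / A
M = 5044 cm^3 / 3319 cm^2 = 1.5197 cm

Answer: 1.5197 cm


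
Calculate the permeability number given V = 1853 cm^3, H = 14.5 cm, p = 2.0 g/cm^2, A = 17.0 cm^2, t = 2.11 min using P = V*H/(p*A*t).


Formula: Permeability Number P = (V * H) / (p * A * t)
Numerator: V * H = 1853 * 14.5 = 26868.5
Denominator: p * A * t = 2.0 * 17.0 * 2.11 = 71.74
P = 26868.5 / 71.74 = 374.5261

374.5261


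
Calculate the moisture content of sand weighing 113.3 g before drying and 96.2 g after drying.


Formula: MC = (W_wet - W_dry) / W_wet * 100
Water mass = 113.3 - 96.2 = 17.1 g
MC = 17.1 / 113.3 * 100 = 15.0927%

Final answer: 15.0927%


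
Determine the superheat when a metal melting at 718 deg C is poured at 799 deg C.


Formula: Superheat = T_pour - T_melt
Superheat = 799 - 718 = 81 deg C


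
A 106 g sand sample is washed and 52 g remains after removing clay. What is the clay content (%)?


Formula: Clay% = (W_total - W_washed) / W_total * 100
Clay mass = 106 - 52 = 54 g
Clay% = 54 / 106 * 100 = 50.9434%


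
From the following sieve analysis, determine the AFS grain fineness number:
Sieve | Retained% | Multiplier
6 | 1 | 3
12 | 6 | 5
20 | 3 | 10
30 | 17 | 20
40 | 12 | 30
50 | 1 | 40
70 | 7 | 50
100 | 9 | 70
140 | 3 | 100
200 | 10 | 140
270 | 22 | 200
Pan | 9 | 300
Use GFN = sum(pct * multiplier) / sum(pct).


Formula: GFN = sum(pct * multiplier) / sum(pct)
sum(pct * multiplier) = 10583
sum(pct) = 100
GFN = 10583 / 100 = 105.83

Answer: 105.83


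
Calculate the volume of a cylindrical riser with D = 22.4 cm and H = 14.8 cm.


Formula: V = pi * (D/2)^2 * H  (cylinder volume)
Radius = D/2 = 22.4/2 = 11.2 cm
V = pi * 11.2^2 * 14.8 = 5832.4045 cm^3

Final answer: 5832.4045 cm^3


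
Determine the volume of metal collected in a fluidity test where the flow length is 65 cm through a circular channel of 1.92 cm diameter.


Formula: V = pi * (d/2)^2 * L  (cylinder volume)
Radius = 1.92/2 = 0.96 cm
V = pi * 0.96^2 * 65 = 188.1940 cm^3

Answer: 188.1940 cm^3


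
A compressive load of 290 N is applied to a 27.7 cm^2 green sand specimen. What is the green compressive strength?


Formula: Compressive Strength = Force / Area
Strength = 290 N / 27.7 cm^2 = 10.4693 N/cm^2


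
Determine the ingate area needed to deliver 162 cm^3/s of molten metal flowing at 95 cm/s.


Formula: A_ingate = Q / v  (continuity equation)
A = 162 cm^3/s / 95 cm/s = 1.7053 cm^2

Answer: 1.7053 cm^2


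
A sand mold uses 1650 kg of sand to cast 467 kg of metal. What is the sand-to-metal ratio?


Formula: Sand-to-Metal Ratio = W_sand / W_metal
Ratio = 1650 kg / 467 kg = 3.5332

Answer: 3.5332


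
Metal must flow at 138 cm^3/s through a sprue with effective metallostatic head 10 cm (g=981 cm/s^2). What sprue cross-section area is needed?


Formula: v = sqrt(2*g*h), A = Q/v
Velocity: v = sqrt(2 * 981 * 10) = sqrt(19620) = 140.0714 cm/s
Sprue area: A = Q / v = 138 / 140.0714 = 0.9852 cm^2

0.9852 cm^2


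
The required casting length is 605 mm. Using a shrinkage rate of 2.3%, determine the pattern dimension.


Formula: L_pattern = L_casting * (1 + shrinkage_rate/100)
Shrinkage factor = 1 + 2.3/100 = 1.023
L_pattern = 605 mm * 1.023 = 618.9150 mm

Answer: 618.9150 mm


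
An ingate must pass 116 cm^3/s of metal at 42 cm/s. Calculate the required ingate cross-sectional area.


Formula: A_ingate = Q / v  (continuity equation)
A = 116 cm^3/s / 42 cm/s = 2.7619 cm^2


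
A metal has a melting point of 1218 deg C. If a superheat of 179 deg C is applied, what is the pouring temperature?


Formula: T_pour = T_melt + Superheat
T_pour = 1218 + 179 = 1397 deg C

1397 deg C


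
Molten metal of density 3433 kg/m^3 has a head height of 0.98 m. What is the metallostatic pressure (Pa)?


Formula: P = rho * g * h
rho * g = 3433 * 9.81 = 33677.73 N/m^3
P = 33677.73 * 0.98 = 33004.1754 Pa

Final answer: 33004.1754 Pa


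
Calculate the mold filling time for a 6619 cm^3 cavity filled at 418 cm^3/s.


Formula: t_fill = V_mold / Q_flow
t = 6619 cm^3 / 418 cm^3/s = 15.8349 s


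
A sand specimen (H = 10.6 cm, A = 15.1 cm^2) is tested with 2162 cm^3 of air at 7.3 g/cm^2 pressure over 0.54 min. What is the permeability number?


Formula: Permeability Number P = (V * H) / (p * A * t)
Numerator: V * H = 2162 * 10.6 = 22917.2
Denominator: p * A * t = 7.3 * 15.1 * 0.54 = 59.5242
P = 22917.2 / 59.5242 = 385.0064

Final answer: 385.0064


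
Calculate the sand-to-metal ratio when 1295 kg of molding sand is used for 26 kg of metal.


Formula: Sand-to-Metal Ratio = W_sand / W_metal
Ratio = 1295 kg / 26 kg = 49.8077

49.8077


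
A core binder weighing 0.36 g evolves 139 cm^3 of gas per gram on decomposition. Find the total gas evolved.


Formula: V_gas = W_binder * gas_evolution_rate
V = 0.36 g * 139 cm^3/g = 50.0400 cm^3

Answer: 50.0400 cm^3


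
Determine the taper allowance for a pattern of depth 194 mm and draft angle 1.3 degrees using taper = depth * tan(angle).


Formula: taper = depth * tan(draft_angle)
tan(1.3 deg) = 0.0226932
taper = 194 mm * 0.0226932 = 4.4025 mm

Answer: 4.4025 mm


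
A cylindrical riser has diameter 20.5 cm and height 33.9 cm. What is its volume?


Formula: V = pi * (D/2)^2 * H  (cylinder volume)
Radius = D/2 = 20.5/2 = 10.25 cm
V = pi * 10.25^2 * 33.9 = 11189.1553 cm^3

Final answer: 11189.1553 cm^3


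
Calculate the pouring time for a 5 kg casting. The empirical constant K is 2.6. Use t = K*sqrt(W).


Formula: t = K * sqrt(W)
sqrt(W) = sqrt(5) = 2.23607
t = 2.6 * 2.23607 = 5.8138 s

5.8138 s


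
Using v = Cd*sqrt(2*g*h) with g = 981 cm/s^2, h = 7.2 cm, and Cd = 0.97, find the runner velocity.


Formula: v = Cd * sqrt(2 * g * h)  (Torricelli with discharge coefficient)
2*g*h = 2 * 981 * 7.2 = 14126.4 cm^2/s^2
sqrt(14126.4) = 118.85453 cm/s
v = 0.97 * 118.85453 = 115.2889 cm/s


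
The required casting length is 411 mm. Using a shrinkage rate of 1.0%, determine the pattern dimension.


Formula: L_pattern = L_casting * (1 + shrinkage_rate/100)
Shrinkage factor = 1 + 1.0/100 = 1.01
L_pattern = 411 mm * 1.01 = 415.1100 mm

415.1100 mm


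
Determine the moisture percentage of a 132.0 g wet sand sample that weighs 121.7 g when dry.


Formula: MC = (W_wet - W_dry) / W_wet * 100
Water mass = 132.0 - 121.7 = 10.3 g
MC = 10.3 / 132.0 * 100 = 7.8030%

7.8030%


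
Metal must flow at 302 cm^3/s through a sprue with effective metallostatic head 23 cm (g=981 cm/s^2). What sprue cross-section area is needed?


Formula: v = sqrt(2*g*h), A = Q/v
Velocity: v = sqrt(2 * 981 * 23) = sqrt(45126) = 212.4288 cm/s
Sprue area: A = Q / v = 302 / 212.4288 = 1.4217 cm^2

Answer: 1.4217 cm^2


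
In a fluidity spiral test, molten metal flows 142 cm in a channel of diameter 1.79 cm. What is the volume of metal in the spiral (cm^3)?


Formula: V = pi * (d/2)^2 * L  (cylinder volume)
Radius = 1.79/2 = 0.895 cm
V = pi * 0.895^2 * 142 = 357.3422 cm^3

Final answer: 357.3422 cm^3


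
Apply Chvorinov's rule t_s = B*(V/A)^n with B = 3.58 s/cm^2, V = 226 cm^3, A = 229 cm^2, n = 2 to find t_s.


Formula: t_s = B * (V/A)^n  (Chvorinov's rule, n=2)
Modulus M = V/A = 226/229 = 0.986900 cm
M^2 = 0.986900^2 = 0.973972 cm^2
t_s = 3.58 * 0.973972 = 3.4868 s

Final answer: 3.4868 s


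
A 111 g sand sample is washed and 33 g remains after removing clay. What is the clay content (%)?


Formula: Clay% = (W_total - W_washed) / W_total * 100
Clay mass = 111 - 33 = 78 g
Clay% = 78 / 111 * 100 = 70.2703%

70.2703%


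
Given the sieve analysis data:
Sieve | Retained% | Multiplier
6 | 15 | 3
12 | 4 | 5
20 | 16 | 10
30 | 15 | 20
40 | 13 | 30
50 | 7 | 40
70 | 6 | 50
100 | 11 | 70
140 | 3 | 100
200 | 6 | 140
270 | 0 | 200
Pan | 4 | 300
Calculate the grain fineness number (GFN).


Formula: GFN = sum(pct * multiplier) / sum(pct)
sum(pct * multiplier) = 4605
sum(pct) = 100
GFN = 4605 / 100 = 46.05

Final answer: 46.05


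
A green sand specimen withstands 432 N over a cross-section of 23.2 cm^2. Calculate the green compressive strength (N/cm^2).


Formula: Compressive Strength = Force / Area
Strength = 432 N / 23.2 cm^2 = 18.6207 N/cm^2


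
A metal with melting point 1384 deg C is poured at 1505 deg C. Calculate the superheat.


Formula: Superheat = T_pour - T_melt
Superheat = 1505 - 1384 = 121 deg C

121 deg C


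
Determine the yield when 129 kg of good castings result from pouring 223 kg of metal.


Formula: Casting Yield = (W_good / W_total) * 100
Yield = (129 kg / 223 kg) * 100 = 57.8475%

Final answer: 57.8475%


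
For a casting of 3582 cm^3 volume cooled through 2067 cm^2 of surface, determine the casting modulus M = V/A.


Formula: Casting Modulus M = V / A
M = 3582 cm^3 / 2067 cm^2 = 1.7329 cm

Answer: 1.7329 cm


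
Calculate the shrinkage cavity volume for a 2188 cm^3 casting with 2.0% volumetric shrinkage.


Formula: V_shrink = V_casting * shrinkage_pct / 100
V_shrink = 2188 cm^3 * 2.0 / 100 = 43.7600 cm^3

43.7600 cm^3


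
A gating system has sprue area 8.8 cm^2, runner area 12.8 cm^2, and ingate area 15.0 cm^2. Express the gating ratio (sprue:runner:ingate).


Sprue:Runner:Ingate = 1 : 12.8/8.8 : 15.0/8.8 = 1:1.45:1.70

Final answer: 1:1.45:1.70


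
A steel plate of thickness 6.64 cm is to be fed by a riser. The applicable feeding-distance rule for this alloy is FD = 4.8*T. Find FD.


Formula: FD = 4.8 * T  (riser feeding-distance rule)
FD = 4.8 * 6.64 cm = 31.8720 cm

31.8720 cm


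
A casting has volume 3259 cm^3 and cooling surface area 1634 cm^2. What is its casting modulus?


Formula: Casting Modulus M = V / A
M = 3259 cm^3 / 1634 cm^2 = 1.9945 cm


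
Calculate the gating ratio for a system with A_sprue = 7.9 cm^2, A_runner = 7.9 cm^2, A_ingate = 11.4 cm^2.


Sprue:Runner:Ingate = 1 : 7.9/7.9 : 11.4/7.9 = 1:1.00:1.44

Final answer: 1:1.00:1.44


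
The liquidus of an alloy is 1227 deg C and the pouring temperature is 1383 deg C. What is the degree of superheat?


Formula: Superheat = T_pour - T_melt
Superheat = 1383 - 1227 = 156 deg C

Answer: 156 deg C


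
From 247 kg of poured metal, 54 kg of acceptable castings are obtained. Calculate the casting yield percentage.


Formula: Casting Yield = (W_good / W_total) * 100
Yield = (54 kg / 247 kg) * 100 = 21.8623%

Final answer: 21.8623%


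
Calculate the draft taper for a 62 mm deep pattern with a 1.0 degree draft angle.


Formula: taper = depth * tan(draft_angle)
tan(1.0 deg) = 0.0174551
taper = 62 mm * 0.0174551 = 1.0822 mm

Final answer: 1.0822 mm


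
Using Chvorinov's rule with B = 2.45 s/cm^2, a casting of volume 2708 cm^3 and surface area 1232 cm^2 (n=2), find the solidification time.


Formula: t_s = B * (V/A)^n  (Chvorinov's rule, n=2)
Modulus M = V/A = 2708/1232 = 2.198052 cm
M^2 = 2.198052^2 = 4.831433 cm^2
t_s = 2.45 * 4.831433 = 11.8370 s


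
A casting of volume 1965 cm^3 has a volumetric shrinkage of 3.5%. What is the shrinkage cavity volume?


Formula: V_shrink = V_casting * shrinkage_pct / 100
V_shrink = 1965 cm^3 * 3.5 / 100 = 68.7750 cm^3

Final answer: 68.7750 cm^3


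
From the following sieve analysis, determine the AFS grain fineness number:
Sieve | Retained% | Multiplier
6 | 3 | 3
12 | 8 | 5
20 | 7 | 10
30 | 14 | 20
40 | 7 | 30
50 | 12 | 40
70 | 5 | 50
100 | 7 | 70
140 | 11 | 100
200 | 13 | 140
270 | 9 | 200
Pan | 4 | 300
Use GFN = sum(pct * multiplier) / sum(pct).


Formula: GFN = sum(pct * multiplier) / sum(pct)
sum(pct * multiplier) = 7749
sum(pct) = 100
GFN = 7749 / 100 = 77.49

Answer: 77.49


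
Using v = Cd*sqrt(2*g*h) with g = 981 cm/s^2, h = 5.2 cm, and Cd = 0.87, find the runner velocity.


Formula: v = Cd * sqrt(2 * g * h)  (Torricelli with discharge coefficient)
2*g*h = 2 * 981 * 5.2 = 10202.4 cm^2/s^2
sqrt(10202.4) = 101.00693 cm/s
v = 0.87 * 101.00693 = 87.8760 cm/s

87.8760 cm/s


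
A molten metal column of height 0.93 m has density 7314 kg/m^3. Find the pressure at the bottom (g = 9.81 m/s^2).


Formula: P = rho * g * h
rho * g = 7314 * 9.81 = 71750.34 N/m^3
P = 71750.34 * 0.93 = 66727.8162 Pa

66727.8162 Pa


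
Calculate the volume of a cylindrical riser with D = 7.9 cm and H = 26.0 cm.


Formula: V = pi * (D/2)^2 * H  (cylinder volume)
Radius = D/2 = 7.9/2 = 3.95 cm
V = pi * 3.95^2 * 26.0 = 1274.4342 cm^3

Final answer: 1274.4342 cm^3


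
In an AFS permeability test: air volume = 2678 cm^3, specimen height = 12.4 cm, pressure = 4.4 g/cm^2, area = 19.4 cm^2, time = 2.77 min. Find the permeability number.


Formula: Permeability Number P = (V * H) / (p * A * t)
Numerator: V * H = 2678 * 12.4 = 33207.2
Denominator: p * A * t = 4.4 * 19.4 * 2.77 = 236.4472
P = 33207.2 / 236.4472 = 140.4423


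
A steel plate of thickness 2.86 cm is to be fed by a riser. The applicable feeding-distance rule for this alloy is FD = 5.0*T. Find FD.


Formula: FD = 5.0 * T  (riser feeding-distance rule)
FD = 5.0 * 2.86 cm = 14.3000 cm

14.3000 cm


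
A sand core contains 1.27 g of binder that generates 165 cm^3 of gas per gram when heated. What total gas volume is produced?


Formula: V_gas = W_binder * gas_evolution_rate
V = 1.27 g * 165 cm^3/g = 209.5500 cm^3

Answer: 209.5500 cm^3


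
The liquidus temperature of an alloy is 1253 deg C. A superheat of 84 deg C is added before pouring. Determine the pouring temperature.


Formula: T_pour = T_melt + Superheat
T_pour = 1253 + 84 = 1337 deg C

Final answer: 1337 deg C


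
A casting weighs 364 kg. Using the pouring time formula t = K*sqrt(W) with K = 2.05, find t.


Formula: t = K * sqrt(W)
sqrt(W) = sqrt(364) = 19.07878
t = 2.05 * 19.07878 = 39.1115 s

39.1115 s


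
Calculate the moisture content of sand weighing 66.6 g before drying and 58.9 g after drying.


Formula: MC = (W_wet - W_dry) / W_wet * 100
Water mass = 66.6 - 58.9 = 7.7 g
MC = 7.7 / 66.6 * 100 = 11.5616%

11.5616%


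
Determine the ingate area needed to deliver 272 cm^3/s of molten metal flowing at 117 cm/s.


Formula: A_ingate = Q / v  (continuity equation)
A = 272 cm^3/s / 117 cm/s = 2.3248 cm^2


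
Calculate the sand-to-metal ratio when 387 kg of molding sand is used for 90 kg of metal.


Formula: Sand-to-Metal Ratio = W_sand / W_metal
Ratio = 387 kg / 90 kg = 4.3000


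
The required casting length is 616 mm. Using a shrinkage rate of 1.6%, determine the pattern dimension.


Formula: L_pattern = L_casting * (1 + shrinkage_rate/100)
Shrinkage factor = 1 + 1.6/100 = 1.016
L_pattern = 616 mm * 1.016 = 625.8560 mm


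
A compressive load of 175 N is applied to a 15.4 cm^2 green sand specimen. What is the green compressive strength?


Formula: Compressive Strength = Force / Area
Strength = 175 N / 15.4 cm^2 = 11.3636 N/cm^2


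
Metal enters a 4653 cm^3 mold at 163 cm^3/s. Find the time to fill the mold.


Formula: t_fill = V_mold / Q_flow
t = 4653 cm^3 / 163 cm^3/s = 28.5460 s

Answer: 28.5460 s


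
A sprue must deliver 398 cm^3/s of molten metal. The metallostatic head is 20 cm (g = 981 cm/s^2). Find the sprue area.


Formula: v = sqrt(2*g*h), A = Q/v
Velocity: v = sqrt(2 * 981 * 20) = sqrt(39240) = 198.0909 cm/s
Sprue area: A = Q / v = 398 / 198.0909 = 2.0092 cm^2


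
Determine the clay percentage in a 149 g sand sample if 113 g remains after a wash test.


Formula: Clay% = (W_total - W_washed) / W_total * 100
Clay mass = 149 - 113 = 36 g
Clay% = 36 / 149 * 100 = 24.1611%

Final answer: 24.1611%


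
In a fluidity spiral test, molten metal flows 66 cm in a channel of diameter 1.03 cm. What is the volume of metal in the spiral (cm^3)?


Formula: V = pi * (d/2)^2 * L  (cylinder volume)
Radius = 1.03/2 = 0.515 cm
V = pi * 0.515^2 * 66 = 54.9931 cm^3

54.9931 cm^3


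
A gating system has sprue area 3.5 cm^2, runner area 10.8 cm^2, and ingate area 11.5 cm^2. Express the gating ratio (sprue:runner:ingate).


Sprue:Runner:Ingate = 1 : 10.8/3.5 : 11.5/3.5 = 1:3.09:3.29

Final answer: 1:3.09:3.29


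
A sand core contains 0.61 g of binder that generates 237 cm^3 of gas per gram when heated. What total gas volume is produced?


Formula: V_gas = W_binder * gas_evolution_rate
V = 0.61 g * 237 cm^3/g = 144.5700 cm^3

Answer: 144.5700 cm^3


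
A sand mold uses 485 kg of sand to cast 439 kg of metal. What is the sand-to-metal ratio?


Formula: Sand-to-Metal Ratio = W_sand / W_metal
Ratio = 485 kg / 439 kg = 1.1048


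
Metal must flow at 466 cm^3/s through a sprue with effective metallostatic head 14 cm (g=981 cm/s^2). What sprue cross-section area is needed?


Formula: v = sqrt(2*g*h), A = Q/v
Velocity: v = sqrt(2 * 981 * 14) = sqrt(27468) = 165.7347 cm/s
Sprue area: A = Q / v = 466 / 165.7347 = 2.8117 cm^2

Final answer: 2.8117 cm^2


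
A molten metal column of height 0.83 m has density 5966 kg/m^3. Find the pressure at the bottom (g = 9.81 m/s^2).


Formula: P = rho * g * h
rho * g = 5966 * 9.81 = 58526.46 N/m^3
P = 58526.46 * 0.83 = 48576.9618 Pa


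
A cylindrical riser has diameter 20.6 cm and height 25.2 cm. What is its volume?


Formula: V = pi * (D/2)^2 * H  (cylinder volume)
Radius = D/2 = 20.6/2 = 10.3 cm
V = pi * 10.3^2 * 25.2 = 8398.9474 cm^3

Answer: 8398.9474 cm^3


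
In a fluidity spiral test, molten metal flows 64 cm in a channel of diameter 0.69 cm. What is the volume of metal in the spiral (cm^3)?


Formula: V = pi * (d/2)^2 * L  (cylinder volume)
Radius = 0.69/2 = 0.345 cm
V = pi * 0.345^2 * 64 = 23.9314 cm^3

Answer: 23.9314 cm^3


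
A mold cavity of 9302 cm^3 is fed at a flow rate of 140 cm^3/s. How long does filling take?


Formula: t_fill = V_mold / Q_flow
t = 9302 cm^3 / 140 cm^3/s = 66.4429 s


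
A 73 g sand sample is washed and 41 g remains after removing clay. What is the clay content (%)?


Formula: Clay% = (W_total - W_washed) / W_total * 100
Clay mass = 73 - 41 = 32 g
Clay% = 32 / 73 * 100 = 43.8356%

43.8356%


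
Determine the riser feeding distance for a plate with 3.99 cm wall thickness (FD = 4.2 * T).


Formula: FD = 4.2 * T  (riser feeding-distance rule)
FD = 4.2 * 3.99 cm = 16.7580 cm

Answer: 16.7580 cm


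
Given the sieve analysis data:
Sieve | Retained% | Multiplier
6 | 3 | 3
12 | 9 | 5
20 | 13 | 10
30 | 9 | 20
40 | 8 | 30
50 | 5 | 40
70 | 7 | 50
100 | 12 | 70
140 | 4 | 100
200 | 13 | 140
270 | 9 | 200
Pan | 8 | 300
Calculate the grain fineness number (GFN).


Formula: GFN = sum(pct * multiplier) / sum(pct)
sum(pct * multiplier) = 8414
sum(pct) = 100
GFN = 8414 / 100 = 84.14


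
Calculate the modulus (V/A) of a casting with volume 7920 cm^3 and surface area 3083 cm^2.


Formula: Casting Modulus M = V / A
M = 7920 cm^3 / 3083 cm^2 = 2.5689 cm


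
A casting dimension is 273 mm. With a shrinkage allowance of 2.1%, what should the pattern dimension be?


Formula: L_pattern = L_casting * (1 + shrinkage_rate/100)
Shrinkage factor = 1 + 2.1/100 = 1.021
L_pattern = 273 mm * 1.021 = 278.7330 mm


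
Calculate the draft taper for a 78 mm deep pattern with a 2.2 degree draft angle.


Formula: taper = depth * tan(draft_angle)
tan(2.2 deg) = 0.0384161
taper = 78 mm * 0.0384161 = 2.9965 mm


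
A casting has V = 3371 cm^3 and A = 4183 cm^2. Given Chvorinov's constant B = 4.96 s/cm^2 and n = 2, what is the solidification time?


Formula: t_s = B * (V/A)^n  (Chvorinov's rule, n=2)
Modulus M = V/A = 3371/4183 = 0.805881 cm
M^2 = 0.805881^2 = 0.649444 cm^2
t_s = 4.96 * 0.649444 = 3.2212 s

Final answer: 3.2212 s


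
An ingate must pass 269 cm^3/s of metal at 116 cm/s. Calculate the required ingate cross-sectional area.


Formula: A_ingate = Q / v  (continuity equation)
A = 269 cm^3/s / 116 cm/s = 2.3190 cm^2


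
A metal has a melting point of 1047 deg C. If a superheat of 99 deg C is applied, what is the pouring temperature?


Formula: T_pour = T_melt + Superheat
T_pour = 1047 + 99 = 1146 deg C

Answer: 1146 deg C


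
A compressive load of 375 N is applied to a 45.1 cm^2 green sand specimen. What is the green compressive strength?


Formula: Compressive Strength = Force / Area
Strength = 375 N / 45.1 cm^2 = 8.3149 N/cm^2

8.3149 N/cm^2


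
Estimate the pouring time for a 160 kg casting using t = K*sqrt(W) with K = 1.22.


Formula: t = K * sqrt(W)
sqrt(W) = sqrt(160) = 12.64911
t = 1.22 * 12.64911 = 15.4319 s

15.4319 s


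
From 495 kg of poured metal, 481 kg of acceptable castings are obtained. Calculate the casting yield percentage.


Formula: Casting Yield = (W_good / W_total) * 100
Yield = (481 kg / 495 kg) * 100 = 97.1717%


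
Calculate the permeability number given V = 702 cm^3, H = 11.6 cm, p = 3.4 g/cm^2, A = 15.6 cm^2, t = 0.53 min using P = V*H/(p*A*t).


Formula: Permeability Number P = (V * H) / (p * A * t)
Numerator: V * H = 702 * 11.6 = 8143.2
Denominator: p * A * t = 3.4 * 15.6 * 0.53 = 28.1112
P = 8143.2 / 28.1112 = 289.6781

289.6781


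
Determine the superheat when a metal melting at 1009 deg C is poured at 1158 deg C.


Formula: Superheat = T_pour - T_melt
Superheat = 1158 - 1009 = 149 deg C

Answer: 149 deg C


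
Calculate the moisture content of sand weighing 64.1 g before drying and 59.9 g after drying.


Formula: MC = (W_wet - W_dry) / W_wet * 100
Water mass = 64.1 - 59.9 = 4.2 g
MC = 4.2 / 64.1 * 100 = 6.5523%

6.5523%


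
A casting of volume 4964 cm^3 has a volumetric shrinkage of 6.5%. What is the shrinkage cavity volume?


Formula: V_shrink = V_casting * shrinkage_pct / 100
V_shrink = 4964 cm^3 * 6.5 / 100 = 322.6600 cm^3

322.6600 cm^3


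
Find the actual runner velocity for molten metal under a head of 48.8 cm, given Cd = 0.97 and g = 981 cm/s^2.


Formula: v = Cd * sqrt(2 * g * h)  (Torricelli with discharge coefficient)
2*g*h = 2 * 981 * 48.8 = 95745.6 cm^2/s^2
sqrt(95745.6) = 309.42786 cm/s
v = 0.97 * 309.42786 = 300.1450 cm/s


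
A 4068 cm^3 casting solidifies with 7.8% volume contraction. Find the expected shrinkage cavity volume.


Formula: V_shrink = V_casting * shrinkage_pct / 100
V_shrink = 4068 cm^3 * 7.8 / 100 = 317.3040 cm^3

317.3040 cm^3


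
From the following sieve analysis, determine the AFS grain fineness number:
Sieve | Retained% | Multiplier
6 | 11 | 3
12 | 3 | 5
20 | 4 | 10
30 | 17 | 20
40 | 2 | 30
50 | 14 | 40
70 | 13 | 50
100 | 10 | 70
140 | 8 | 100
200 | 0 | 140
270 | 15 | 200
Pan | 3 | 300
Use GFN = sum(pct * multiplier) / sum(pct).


Formula: GFN = sum(pct * multiplier) / sum(pct)
sum(pct * multiplier) = 7098
sum(pct) = 100
GFN = 7098 / 100 = 70.98


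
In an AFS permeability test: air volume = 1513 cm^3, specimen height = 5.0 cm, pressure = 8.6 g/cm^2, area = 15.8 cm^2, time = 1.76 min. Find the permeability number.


Formula: Permeability Number P = (V * H) / (p * A * t)
Numerator: V * H = 1513 * 5.0 = 7565.0
Denominator: p * A * t = 8.6 * 15.8 * 1.76 = 239.1488
P = 7565.0 / 239.1488 = 31.6330

Answer: 31.6330


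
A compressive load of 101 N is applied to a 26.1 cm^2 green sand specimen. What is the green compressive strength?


Formula: Compressive Strength = Force / Area
Strength = 101 N / 26.1 cm^2 = 3.8697 N/cm^2


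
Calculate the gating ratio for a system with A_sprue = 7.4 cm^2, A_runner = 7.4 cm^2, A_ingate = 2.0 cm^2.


Sprue:Runner:Ingate = 1 : 7.4/7.4 : 2.0/7.4 = 1:1.00:0.27

Answer: 1:1.00:0.27


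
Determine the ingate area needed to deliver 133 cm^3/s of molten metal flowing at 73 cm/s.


Formula: A_ingate = Q / v  (continuity equation)
A = 133 cm^3/s / 73 cm/s = 1.8219 cm^2

Answer: 1.8219 cm^2


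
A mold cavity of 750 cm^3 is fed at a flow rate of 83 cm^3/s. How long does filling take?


Formula: t_fill = V_mold / Q_flow
t = 750 cm^3 / 83 cm^3/s = 9.0361 s


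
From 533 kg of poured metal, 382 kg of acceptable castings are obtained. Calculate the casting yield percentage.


Formula: Casting Yield = (W_good / W_total) * 100
Yield = (382 kg / 533 kg) * 100 = 71.6698%


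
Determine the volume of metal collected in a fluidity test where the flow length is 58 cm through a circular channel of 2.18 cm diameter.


Formula: V = pi * (d/2)^2 * L  (cylinder volume)
Radius = 2.18/2 = 1.09 cm
V = pi * 1.09^2 * 58 = 216.4865 cm^3

216.4865 cm^3


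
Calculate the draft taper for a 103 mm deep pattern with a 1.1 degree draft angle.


Formula: taper = depth * tan(draft_angle)
tan(1.1 deg) = 0.0192010
taper = 103 mm * 0.0192010 = 1.9777 mm

Final answer: 1.9777 mm


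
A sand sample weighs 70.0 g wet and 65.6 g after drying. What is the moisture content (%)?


Formula: MC = (W_wet - W_dry) / W_wet * 100
Water mass = 70.0 - 65.6 = 4.4 g
MC = 4.4 / 70.0 * 100 = 6.2857%

6.2857%


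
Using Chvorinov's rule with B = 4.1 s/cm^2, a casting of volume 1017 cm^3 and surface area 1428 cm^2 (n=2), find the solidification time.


Formula: t_s = B * (V/A)^n  (Chvorinov's rule, n=2)
Modulus M = V/A = 1017/1428 = 0.712185 cm
M^2 = 0.712185^2 = 0.507207 cm^2
t_s = 4.1 * 0.507207 = 2.0795 s

Final answer: 2.0795 s


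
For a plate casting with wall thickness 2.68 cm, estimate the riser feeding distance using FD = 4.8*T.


Formula: FD = 4.8 * T  (riser feeding-distance rule)
FD = 4.8 * 2.68 cm = 12.8640 cm

Answer: 12.8640 cm


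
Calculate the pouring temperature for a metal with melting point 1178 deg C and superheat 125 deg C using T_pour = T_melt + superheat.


Formula: T_pour = T_melt + Superheat
T_pour = 1178 + 125 = 1303 deg C


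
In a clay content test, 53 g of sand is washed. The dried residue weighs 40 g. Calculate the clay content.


Formula: Clay% = (W_total - W_washed) / W_total * 100
Clay mass = 53 - 40 = 13 g
Clay% = 13 / 53 * 100 = 24.5283%

Final answer: 24.5283%


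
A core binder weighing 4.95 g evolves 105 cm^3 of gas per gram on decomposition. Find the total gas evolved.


Formula: V_gas = W_binder * gas_evolution_rate
V = 4.95 g * 105 cm^3/g = 519.7500 cm^3

Answer: 519.7500 cm^3


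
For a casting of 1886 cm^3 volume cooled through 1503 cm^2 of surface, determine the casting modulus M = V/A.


Formula: Casting Modulus M = V / A
M = 1886 cm^3 / 1503 cm^2 = 1.2548 cm

Final answer: 1.2548 cm


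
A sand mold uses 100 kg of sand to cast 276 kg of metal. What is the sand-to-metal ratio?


Formula: Sand-to-Metal Ratio = W_sand / W_metal
Ratio = 100 kg / 276 kg = 0.3623

0.3623


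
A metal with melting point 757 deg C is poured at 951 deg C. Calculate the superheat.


Formula: Superheat = T_pour - T_melt
Superheat = 951 - 757 = 194 deg C

Final answer: 194 deg C


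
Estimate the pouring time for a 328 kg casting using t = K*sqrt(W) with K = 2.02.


Formula: t = K * sqrt(W)
sqrt(W) = sqrt(328) = 18.11077
t = 2.02 * 18.11077 = 36.5838 s

Final answer: 36.5838 s


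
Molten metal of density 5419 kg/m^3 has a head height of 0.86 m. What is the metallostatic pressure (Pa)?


Formula: P = rho * g * h
rho * g = 5419 * 9.81 = 53160.39 N/m^3
P = 53160.39 * 0.86 = 45717.9354 Pa

Final answer: 45717.9354 Pa


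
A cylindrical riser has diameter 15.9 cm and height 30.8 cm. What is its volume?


Formula: V = pi * (D/2)^2 * H  (cylinder volume)
Radius = D/2 = 15.9/2 = 7.95 cm
V = pi * 7.95^2 * 30.8 = 6115.5405 cm^3

Final answer: 6115.5405 cm^3


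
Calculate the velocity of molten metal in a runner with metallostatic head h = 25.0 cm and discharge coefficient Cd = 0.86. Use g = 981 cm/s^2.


Formula: v = Cd * sqrt(2 * g * h)  (Torricelli with discharge coefficient)
2*g*h = 2 * 981 * 25.0 = 49050.0 cm^2/s^2
sqrt(49050.0) = 221.47235 cm/s
v = 0.86 * 221.47235 = 190.4662 cm/s

Final answer: 190.4662 cm/s


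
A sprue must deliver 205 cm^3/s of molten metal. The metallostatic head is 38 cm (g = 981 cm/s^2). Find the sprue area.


Formula: v = sqrt(2*g*h), A = Q/v
Velocity: v = sqrt(2 * 981 * 38) = sqrt(74556) = 273.0494 cm/s
Sprue area: A = Q / v = 205 / 273.0494 = 0.7508 cm^2

0.7508 cm^2


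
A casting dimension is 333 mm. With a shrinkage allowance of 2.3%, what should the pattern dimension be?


Formula: L_pattern = L_casting * (1 + shrinkage_rate/100)
Shrinkage factor = 1 + 2.3/100 = 1.023
L_pattern = 333 mm * 1.023 = 340.6590 mm

340.6590 mm


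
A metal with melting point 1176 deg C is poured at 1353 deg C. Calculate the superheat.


Formula: Superheat = T_pour - T_melt
Superheat = 1353 - 1176 = 177 deg C

Final answer: 177 deg C


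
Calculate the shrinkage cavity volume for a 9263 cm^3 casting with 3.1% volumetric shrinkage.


Formula: V_shrink = V_casting * shrinkage_pct / 100
V_shrink = 9263 cm^3 * 3.1 / 100 = 287.1530 cm^3

Final answer: 287.1530 cm^3


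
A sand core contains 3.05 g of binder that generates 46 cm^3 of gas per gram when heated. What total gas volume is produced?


Formula: V_gas = W_binder * gas_evolution_rate
V = 3.05 g * 46 cm^3/g = 140.3000 cm^3

Final answer: 140.3000 cm^3


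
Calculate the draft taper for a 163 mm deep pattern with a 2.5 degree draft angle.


Formula: taper = depth * tan(draft_angle)
tan(2.5 deg) = 0.0436609
taper = 163 mm * 0.0436609 = 7.1167 mm

Answer: 7.1167 mm


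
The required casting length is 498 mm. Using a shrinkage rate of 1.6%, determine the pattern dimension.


Formula: L_pattern = L_casting * (1 + shrinkage_rate/100)
Shrinkage factor = 1 + 1.6/100 = 1.016
L_pattern = 498 mm * 1.016 = 505.9680 mm

Final answer: 505.9680 mm


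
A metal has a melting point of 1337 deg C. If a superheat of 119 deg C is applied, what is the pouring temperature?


Formula: T_pour = T_melt + Superheat
T_pour = 1337 + 119 = 1456 deg C

Answer: 1456 deg C


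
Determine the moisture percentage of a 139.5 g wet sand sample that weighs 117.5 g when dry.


Formula: MC = (W_wet - W_dry) / W_wet * 100
Water mass = 139.5 - 117.5 = 22.0 g
MC = 22.0 / 139.5 * 100 = 15.7706%


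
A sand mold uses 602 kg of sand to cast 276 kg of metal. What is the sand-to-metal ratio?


Formula: Sand-to-Metal Ratio = W_sand / W_metal
Ratio = 602 kg / 276 kg = 2.1812

Final answer: 2.1812


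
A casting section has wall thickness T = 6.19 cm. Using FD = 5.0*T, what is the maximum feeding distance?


Formula: FD = 5.0 * T  (riser feeding-distance rule)
FD = 5.0 * 6.19 cm = 30.9500 cm


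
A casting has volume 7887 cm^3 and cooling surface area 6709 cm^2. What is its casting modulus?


Formula: Casting Modulus M = V / A
M = 7887 cm^3 / 6709 cm^2 = 1.1756 cm


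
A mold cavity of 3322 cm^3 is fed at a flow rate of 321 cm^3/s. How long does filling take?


Formula: t_fill = V_mold / Q_flow
t = 3322 cm^3 / 321 cm^3/s = 10.3489 s

Answer: 10.3489 s


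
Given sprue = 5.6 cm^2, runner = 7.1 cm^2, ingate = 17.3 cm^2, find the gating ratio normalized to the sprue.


Sprue:Runner:Ingate = 1 : 7.1/5.6 : 17.3/5.6 = 1:1.27:3.09

Final answer: 1:1.27:3.09


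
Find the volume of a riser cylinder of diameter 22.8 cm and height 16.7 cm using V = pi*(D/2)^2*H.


Formula: V = pi * (D/2)^2 * H  (cylinder volume)
Radius = D/2 = 22.8/2 = 11.4 cm
V = pi * 11.4^2 * 16.7 = 6818.2991 cm^3


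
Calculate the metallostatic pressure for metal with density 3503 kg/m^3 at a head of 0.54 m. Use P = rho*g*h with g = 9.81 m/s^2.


Formula: P = rho * g * h
rho * g = 3503 * 9.81 = 34364.43 N/m^3
P = 34364.43 * 0.54 = 18556.7922 Pa


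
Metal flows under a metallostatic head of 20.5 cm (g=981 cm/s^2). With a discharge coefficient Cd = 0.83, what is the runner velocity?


Formula: v = Cd * sqrt(2 * g * h)  (Torricelli with discharge coefficient)
2*g*h = 2 * 981 * 20.5 = 40221.0 cm^2/s^2
sqrt(40221.0) = 200.55174 cm/s
v = 0.83 * 200.55174 = 166.4579 cm/s


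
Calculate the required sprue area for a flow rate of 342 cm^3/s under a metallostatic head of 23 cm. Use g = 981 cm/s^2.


Formula: v = sqrt(2*g*h), A = Q/v
Velocity: v = sqrt(2 * 981 * 23) = sqrt(45126) = 212.4288 cm/s
Sprue area: A = Q / v = 342 / 212.4288 = 1.6100 cm^2

Answer: 1.6100 cm^2


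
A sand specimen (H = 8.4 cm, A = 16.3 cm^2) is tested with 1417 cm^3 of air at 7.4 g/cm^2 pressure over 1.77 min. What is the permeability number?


Formula: Permeability Number P = (V * H) / (p * A * t)
Numerator: V * H = 1417 * 8.4 = 11902.8
Denominator: p * A * t = 7.4 * 16.3 * 1.77 = 213.4974
P = 11902.8 / 213.4974 = 55.7515

Answer: 55.7515


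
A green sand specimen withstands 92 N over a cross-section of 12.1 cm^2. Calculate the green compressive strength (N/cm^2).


Formula: Compressive Strength = Force / Area
Strength = 92 N / 12.1 cm^2 = 7.6033 N/cm^2

7.6033 N/cm^2


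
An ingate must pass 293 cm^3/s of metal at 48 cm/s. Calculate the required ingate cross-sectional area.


Formula: A_ingate = Q / v  (continuity equation)
A = 293 cm^3/s / 48 cm/s = 6.1042 cm^2


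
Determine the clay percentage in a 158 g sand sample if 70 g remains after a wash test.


Formula: Clay% = (W_total - W_washed) / W_total * 100
Clay mass = 158 - 70 = 88 g
Clay% = 88 / 158 * 100 = 55.6962%


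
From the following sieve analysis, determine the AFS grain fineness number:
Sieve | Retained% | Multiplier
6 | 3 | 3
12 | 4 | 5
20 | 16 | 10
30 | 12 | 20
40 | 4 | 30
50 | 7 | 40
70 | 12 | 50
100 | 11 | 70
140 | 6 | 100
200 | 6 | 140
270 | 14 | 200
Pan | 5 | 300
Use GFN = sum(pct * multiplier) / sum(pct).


Formula: GFN = sum(pct * multiplier) / sum(pct)
sum(pct * multiplier) = 7939
sum(pct) = 100
GFN = 7939 / 100 = 79.39

Answer: 79.39


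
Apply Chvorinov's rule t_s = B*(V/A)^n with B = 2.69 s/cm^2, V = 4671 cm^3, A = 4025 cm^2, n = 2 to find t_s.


Formula: t_s = B * (V/A)^n  (Chvorinov's rule, n=2)
Modulus M = V/A = 4671/4025 = 1.160497 cm
M^2 = 1.160497^2 = 1.346753 cm^2
t_s = 2.69 * 1.346753 = 3.6228 s


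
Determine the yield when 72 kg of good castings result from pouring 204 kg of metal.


Formula: Casting Yield = (W_good / W_total) * 100
Yield = (72 kg / 204 kg) * 100 = 35.2941%

35.2941%


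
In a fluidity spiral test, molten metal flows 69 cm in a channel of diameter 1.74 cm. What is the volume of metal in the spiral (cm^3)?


Formula: V = pi * (d/2)^2 * L  (cylinder volume)
Radius = 1.74/2 = 0.87 cm
V = pi * 0.87^2 * 69 = 164.0731 cm^3


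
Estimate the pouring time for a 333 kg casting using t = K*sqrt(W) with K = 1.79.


Formula: t = K * sqrt(W)
sqrt(W) = sqrt(333) = 18.24829
t = 1.79 * 18.24829 = 32.6644 s


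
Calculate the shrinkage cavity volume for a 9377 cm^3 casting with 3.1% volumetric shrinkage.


Formula: V_shrink = V_casting * shrinkage_pct / 100
V_shrink = 9377 cm^3 * 3.1 / 100 = 290.6870 cm^3

Answer: 290.6870 cm^3


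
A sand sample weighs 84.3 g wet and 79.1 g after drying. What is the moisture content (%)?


Formula: MC = (W_wet - W_dry) / W_wet * 100
Water mass = 84.3 - 79.1 = 5.2 g
MC = 5.2 / 84.3 * 100 = 6.1684%

Final answer: 6.1684%


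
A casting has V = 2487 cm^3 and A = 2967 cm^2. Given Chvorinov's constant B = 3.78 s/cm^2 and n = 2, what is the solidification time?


Formula: t_s = B * (V/A)^n  (Chvorinov's rule, n=2)
Modulus M = V/A = 2487/2967 = 0.838220 cm
M^2 = 0.838220^2 = 0.702613 cm^2
t_s = 3.78 * 0.702613 = 2.6559 s

Answer: 2.6559 s


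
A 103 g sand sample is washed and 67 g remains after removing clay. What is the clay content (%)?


Formula: Clay% = (W_total - W_washed) / W_total * 100
Clay mass = 103 - 67 = 36 g
Clay% = 36 / 103 * 100 = 34.9515%

Final answer: 34.9515%


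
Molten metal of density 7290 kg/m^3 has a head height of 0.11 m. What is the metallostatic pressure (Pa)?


Formula: P = rho * g * h
rho * g = 7290 * 9.81 = 71514.9 N/m^3
P = 71514.9 * 0.11 = 7866.6390 Pa
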